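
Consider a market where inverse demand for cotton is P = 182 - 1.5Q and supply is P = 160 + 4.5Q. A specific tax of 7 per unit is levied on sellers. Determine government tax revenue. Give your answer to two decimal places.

Pre-tax equilibrium: 182 - 1.5Q = 160 + 4.5Q gives Q* = 3.6667, P* = 176.5.
With the tax, sellers need 7 more per unit: 182 - 1.5Q = 160 + 4.5Q + 7, so Q_t = 2.5. Buyers pay P_b = 178.25; sellers receive P_s = P_b - 7 = 171.25.
Tax revenue = t x Q_t = 7 x 2.5 = 17.5.

17.50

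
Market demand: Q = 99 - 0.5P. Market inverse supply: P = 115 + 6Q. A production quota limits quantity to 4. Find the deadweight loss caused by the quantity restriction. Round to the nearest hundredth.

162.56

Rewriting demand in inverse form: P = 198 - 2Q.
Without the quota, 198 - 2Q = 115 + 6Q gives Q* = 10.375.
At Q = 4 the demand price is 198 - 2(4) = 190 and the supply price is 115 + 6(4) = 139.
DWL = (1/2)(gap between curves at 4) x (Q* - 4) = (1/2)(51)(6.375) = 162.5625.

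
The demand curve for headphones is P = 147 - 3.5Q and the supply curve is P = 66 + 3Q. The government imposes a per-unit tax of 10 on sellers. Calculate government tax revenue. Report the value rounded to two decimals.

109.23

Without the tax, 147 - 3.5Q = 66 + 3Q so Q* = 12.4615 and P* = 103.3846.
With the tax, sellers need 10 more per unit: 147 - 3.5Q = 66 + 3Q + 10, so Q_t = 10.9231. Buyers pay P_b = 108.7692; sellers receive P_s = P_b - 10 = 98.7692.
Tax revenue = t x Q_t = 10 x 10.9231 = 109.2308.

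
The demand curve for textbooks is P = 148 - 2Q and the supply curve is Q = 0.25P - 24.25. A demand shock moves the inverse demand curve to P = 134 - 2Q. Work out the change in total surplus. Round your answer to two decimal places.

Rewriting supply in inverse form: P = 97 + 4Q.
Initial equilibrium: Q_0 = 8.5, P_0 = 131; CS_0 = (1/2)(8.5)(17) = 72.25, PS_0 = (1/2)(8.5)(34) = 144.5.
New equilibrium: 134 - 2Q = 97 + 4Q gives Q_1 = 6.1667, P_1 = 121.6667; CS_1 = 38.0278, PS_1 = 76.0556.
Change in total surplus = (38.0278 + 76.0556) - (72.25 + 144.5) = -102.6667.

-102.67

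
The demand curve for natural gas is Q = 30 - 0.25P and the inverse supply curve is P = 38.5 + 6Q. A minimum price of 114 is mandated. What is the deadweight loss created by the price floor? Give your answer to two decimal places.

221.11

Rewriting demand in inverse form: P = 120 - 4Q.
Without the control, 120 - 4Q = 38.5 + 6Q so Q* = 8.15 and P* = 87.4.
At the floor price 114, quantity demanded is (120 - 114)/4 = 1.5; demand is the short side, so Q = 1.5 trades at P = 114.
The lost-trades triangle has base Q* - 1.5 = 6.65 and height equal to the gap between the curves at Q = 1.5, which is 114 - 47.5 = 66.5. DWL = (1/2)(6.65)(66.5) = 221.1125.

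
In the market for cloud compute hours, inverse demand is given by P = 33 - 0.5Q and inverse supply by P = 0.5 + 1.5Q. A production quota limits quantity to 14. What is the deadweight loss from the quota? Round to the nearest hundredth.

Without the quota, 33 - 0.5Q = 0.5 + 1.5Q gives Q* = 16.25.
At Q = 14 the demand price is 33 - 0.5(14) = 26 and the supply price is 0.5 + 1.5(14) = 21.5.
Deadweight loss is the triangle between the curves from 14 to 16.25: (1/2)(26 - 21.5)(16.25 - 14) = 5.0625.

5.06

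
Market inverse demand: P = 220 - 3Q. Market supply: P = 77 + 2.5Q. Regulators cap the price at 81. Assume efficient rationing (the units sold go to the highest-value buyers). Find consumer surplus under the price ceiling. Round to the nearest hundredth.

Without the control, 220 - 3Q = 77 + 2.5Q so Q* = 26 and P* = 142.
At the ceiling price 81, quantity supplied is (81 - 77)/2.5 = 1.6; supply is the short side, so Q = 1.6 trades at P = 81.
The demand price at Q = 1.6 is 215.2. CS is the trapezoid between demand and 81 over [0, 1.6]: (1/2)[(220 - 81) + (215.2 - 81)](1.6) = 218.56.

218.56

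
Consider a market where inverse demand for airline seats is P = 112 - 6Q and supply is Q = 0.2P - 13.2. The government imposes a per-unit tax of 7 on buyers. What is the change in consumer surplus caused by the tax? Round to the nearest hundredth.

Rewriting supply in inverse form: P = 66 + 5Q.
Without the tax, 112 - 6Q = 66 + 5Q so Q* = 4.1818 and P* = 86.9091.
A tax on buyers shifts demand down by 7: (112 - 7) - 6Q = 66 + 5Q, so Q_t = 3.5455. Buyers pay P_b = 90.7273; sellers receive P_s = P_b - 7 = 83.7273.
Consumers lose the trapezoid between P* and P_b out to Q_t plus the triangle from Q_t to Q*: change in CS = 37.7107 - 52.4628 = -14.7521.

-14.75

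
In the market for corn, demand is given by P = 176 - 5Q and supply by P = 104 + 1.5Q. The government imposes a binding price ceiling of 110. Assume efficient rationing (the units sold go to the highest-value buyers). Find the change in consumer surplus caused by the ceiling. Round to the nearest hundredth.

-82.75

Without the control, 176 - 5Q = 104 + 1.5Q so Q* = 11.0769 and P* = 120.6154.
At the ceiling price 110, quantity supplied is (110 - 104)/1.5 = 4; supply is the short side, so Q = 4 trades at P = 110.
CS goes from (1/2)(11.0769)(55.3846) = 306.7456 to 224 (computed as (176 - 110)(4) - (1/2)(5)(4)^2), a change of -82.7456.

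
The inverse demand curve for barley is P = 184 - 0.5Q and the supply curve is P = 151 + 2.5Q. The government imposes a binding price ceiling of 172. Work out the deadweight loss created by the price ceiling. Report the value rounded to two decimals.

Free-market equilibrium: 184 - 0.5Q = 151 + 2.5Q gives Q* = 11, P* = 178.5.
At the ceiling price 172, quantity supplied is (172 - 151)/2.5 = 8.4; supply is the short side, so Q = 8.4 trades at P = 172.
The lost-trades triangle has base Q* - 8.4 = 2.6 and height equal to the gap between the curves at Q = 8.4, which is 179.8 - 172 = 7.8. DWL = (1/2)(2.6)(7.8) = 10.14.

10.14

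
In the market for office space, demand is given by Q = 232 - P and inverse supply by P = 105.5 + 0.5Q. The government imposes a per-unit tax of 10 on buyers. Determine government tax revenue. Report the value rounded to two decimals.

Rewriting demand in inverse form: P = 232 - Q.
Pre-tax equilibrium: 232 - Q = 105.5 + 0.5Q gives Q* = 84.3333, P* = 147.6667.
A tax on buyers shifts demand down by 10: (232 - 10) - Q = 105.5 + 0.5Q, so Q_t = 77.6667. Buyers pay P_b = 154.3333; sellers receive P_s = P_b - 10 = 144.3333.
Tax revenue = t x Q_t = 10 x 77.6667 = 776.6667.

776.67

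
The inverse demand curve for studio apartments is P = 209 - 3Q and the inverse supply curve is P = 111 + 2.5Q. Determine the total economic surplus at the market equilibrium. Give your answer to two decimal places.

873.09

Equilibrium: 209 - 3Q = 111 + 2.5Q, so Q* = 17.8182 and P* = 155.5455.
Total surplus is the full triangle between the curves from 0 to Q*: (1/2)(17.8182)(209 - 111) = 873.0909.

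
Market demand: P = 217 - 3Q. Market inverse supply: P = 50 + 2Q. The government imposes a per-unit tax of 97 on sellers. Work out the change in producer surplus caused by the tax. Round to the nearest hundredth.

-919.56

Pre-tax equilibrium: 217 - 3Q = 50 + 2Q gives Q* = 33.4, P* = 116.8.
A tax on sellers shifts supply up by 97: 217 - 3Q = 50 + 2Q + 97, so Q_t = 14. Buyers pay P_b = 175; sellers receive P_s = P_b - 97 = 78.
PS falls from (1/2)(33.4)(66.8) = 1115.56 to (1/2)(14)(28) = 196, a change of -919.56.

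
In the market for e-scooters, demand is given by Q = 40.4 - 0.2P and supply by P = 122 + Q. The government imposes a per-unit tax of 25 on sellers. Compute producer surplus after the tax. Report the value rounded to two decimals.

42.01

Rewriting demand in inverse form: P = 202 - 5Q.
Without the tax, 202 - 5Q = 122 + Q so Q* = 13.3333 and P* = 135.3333.
A tax on sellers shifts supply up by 25: 202 - 5Q = 122 + Q + 25, so Q_t = 9.1667. Buyers pay P_b = 156.1667; sellers receive P_s = P_b - 25 = 131.1667.
Producer surplus is the triangle above supply below P_s: (1/2)(9.1667)(131.1667 - 122) = 42.0139.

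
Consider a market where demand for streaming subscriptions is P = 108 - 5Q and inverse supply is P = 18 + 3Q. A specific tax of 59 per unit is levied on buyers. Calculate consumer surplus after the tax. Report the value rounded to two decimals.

37.54

Without the tax, 108 - 5Q = 18 + 3Q so Q* = 11.25 and P* = 51.75.
With the tax, buyers' net willingness to pay falls by 59: (108 - 59) - 5Q = 18 + 3Q, so Q_t = 3.875. Buyers pay P_b = 88.625; sellers receive P_s = P_b - 59 = 29.625.
CS = (1/2)(Q_t)(108 - P_b) = (1/2)(3.875)(19.375) = 37.5391.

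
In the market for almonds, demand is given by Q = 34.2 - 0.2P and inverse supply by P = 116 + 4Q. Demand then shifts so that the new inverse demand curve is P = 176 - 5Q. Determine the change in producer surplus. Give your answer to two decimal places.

14.20

Rewriting demand in inverse form: P = 171 - 5Q.
Initial equilibrium: Q_0 = 6.1111, P_0 = 140.4444; CS_0 = (1/2)(6.1111)(30.5556) = 93.3642, PS_0 = (1/2)(6.1111)(24.4444) = 74.6914.
New equilibrium: 176 - 5Q = 116 + 4Q gives Q_1 = 6.6667, P_1 = 142.6667; CS_1 = 111.1111, PS_1 = 88.8889.
Change in producer surplus = 88.8889 - 74.6914 = 14.1975.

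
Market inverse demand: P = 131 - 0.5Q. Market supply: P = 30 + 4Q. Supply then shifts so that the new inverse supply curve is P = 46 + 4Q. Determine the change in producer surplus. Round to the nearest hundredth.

Initial equilibrium: Q_0 = 22.4444, P_0 = 119.7778; CS_0 = (1/2)(22.4444)(11.2222) = 125.9383, PS_0 = (1/2)(22.4444)(89.7778) = 1007.5062.
New equilibrium: 131 - 0.5Q = 46 + 4Q gives Q_1 = 18.8889, P_1 = 121.5556; CS_1 = 89.1975, PS_1 = 713.5802.
Change in producer surplus = 713.5802 - 1007.5062 = -293.9259.

-293.93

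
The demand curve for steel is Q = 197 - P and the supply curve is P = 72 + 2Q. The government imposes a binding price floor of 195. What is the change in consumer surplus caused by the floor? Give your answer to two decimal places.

-866.06

Rewriting demand in inverse form: P = 197 - Q.
Without the control, 197 - Q = 72 + 2Q so Q* = 41.6667 and P* = 155.3333.
At the floor price 195, quantity demanded is (197 - 195)/1 = 2; demand is the short side, so Q = 2 trades at P = 195.
CS goes from (1/2)(41.6667)(41.6667) = 868.0556 to 2 (computed as (197 - 195)(2) - (1/2)(1)(2)^2), a change of -866.0556.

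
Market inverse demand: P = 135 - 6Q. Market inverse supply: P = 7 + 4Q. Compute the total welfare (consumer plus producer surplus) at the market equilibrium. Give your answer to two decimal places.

819.20

Set 135 - 6Q = 7 + 4Q, which gives 128 = 10Q, so Q* = 12.8 and P* = 135 - 6(12.8) = 58.2.
Total surplus is the full triangle between the curves from 0 to Q*: (1/2)(12.8)(135 - 7) = 819.2.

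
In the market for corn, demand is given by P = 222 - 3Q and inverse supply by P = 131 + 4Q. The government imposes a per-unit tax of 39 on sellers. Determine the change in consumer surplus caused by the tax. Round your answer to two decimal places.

Pre-tax equilibrium: 222 - 3Q = 131 + 4Q gives Q* = 13, P* = 183.
A tax on sellers shifts supply up by 39: 222 - 3Q = 131 + 4Q + 39, so Q_t = 7.4286. Buyers pay P_b = 199.7143; sellers receive P_s = P_b - 39 = 160.7143.
Consumers lose the trapezoid between P* and P_b out to Q_t plus the triangle from Q_t to Q*: change in CS = 82.7755 - 253.5 = -170.7245.

-170.72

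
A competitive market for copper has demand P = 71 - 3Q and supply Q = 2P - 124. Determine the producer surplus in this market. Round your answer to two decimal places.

1.65

Rewriting supply in inverse form: P = 62 + 0.5Q.
Setting demand equal to supply, 9 = 3.5Q, so Q* = 2.5714 and P* = 63.2857.
Producer surplus is the triangle above supply below P*: (1/2)(2.5714)(63.2857 - 62) = (1/2)(2.5714)(1.2857) = 1.6531.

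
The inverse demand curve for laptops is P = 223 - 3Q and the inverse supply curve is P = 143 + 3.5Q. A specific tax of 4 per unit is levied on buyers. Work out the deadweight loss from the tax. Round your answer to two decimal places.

1.23

Without the tax, 223 - 3Q = 143 + 3.5Q so Q* = 12.3077 and P* = 186.0769.
A tax on buyers shifts demand down by 4: (223 - 4) - 3Q = 143 + 3.5Q, so Q_t = 11.6923. Buyers pay P_b = 187.9231; sellers receive P_s = P_b - 4 = 183.9231.
Deadweight loss is the triangle between the curves from Q_t to Q*: (1/2)(12.3077 - 11.6923)(4) = 1.2308.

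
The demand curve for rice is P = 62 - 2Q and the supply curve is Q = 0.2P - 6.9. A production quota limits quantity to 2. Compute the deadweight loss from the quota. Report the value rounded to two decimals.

13.02

Rewriting supply in inverse form: P = 34.5 + 5Q.
Unrestricted equilibrium: Q* = (62 - 34.5)/(2 + 5) = 3.9286.
At Q = 2 the demand price is 62 - 2(2) = 58 and the supply price is 34.5 + 5(2) = 44.5.
Deadweight loss is the triangle between the curves from 2 to 3.9286: (1/2)(58 - 44.5)(3.9286 - 2) = 13.0179.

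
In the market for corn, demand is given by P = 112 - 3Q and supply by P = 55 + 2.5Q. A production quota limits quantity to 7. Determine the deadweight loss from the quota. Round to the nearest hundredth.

Unrestricted equilibrium: Q* = (112 - 55)/(3 + 2.5) = 10.3636.
At Q = 7 the demand price is 112 - 3(7) = 91 and the supply price is 55 + 2.5(7) = 72.5.
Deadweight loss is the triangle between the curves from 7 to 10.3636: (1/2)(91 - 72.5)(10.3636 - 7) = 31.1136.

31.11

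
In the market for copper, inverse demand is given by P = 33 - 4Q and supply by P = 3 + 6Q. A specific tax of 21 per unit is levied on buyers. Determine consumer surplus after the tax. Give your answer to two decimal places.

Pre-tax equilibrium: 33 - 4Q = 3 + 6Q gives Q* = 3, P* = 21.
A tax on buyers shifts demand down by 21: (33 - 21) - 4Q = 3 + 6Q, so Q_t = 0.9. Buyers pay P_b = 29.4; sellers receive P_s = P_b - 21 = 8.4.
CS = (1/2)(Q_t)(33 - P_b) = (1/2)(0.9)(3.6) = 1.62.

1.62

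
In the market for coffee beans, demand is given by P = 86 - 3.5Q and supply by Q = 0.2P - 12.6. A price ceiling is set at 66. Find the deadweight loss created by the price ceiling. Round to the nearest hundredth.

Rewriting supply in inverse form: P = 63 + 5Q.
Free-market equilibrium: 86 - 3.5Q = 63 + 5Q gives Q* = 2.7059, P* = 76.5294.
At P = 66, sellers supply (66 - 63)/5 = 0.6 while buyers want more, so the quantity traded is 0.6 at price 66.
At Q = 0.6 the demand price is 83.9 and the supply price is 66. Deadweight loss is the triangle between the curves from 0.6 to 2.7059: (1/2)(83.9 - 66)(2.7059 - 0.6) = 18.8476.

18.85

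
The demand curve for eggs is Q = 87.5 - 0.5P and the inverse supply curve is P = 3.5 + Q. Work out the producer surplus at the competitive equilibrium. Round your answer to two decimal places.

1634.01

Rewriting demand in inverse form: P = 175 - 2Q.
Setting demand equal to supply, 171.5 = 3Q, so Q* = 57.1667 and P* = 60.6667.
Producer surplus is the triangle above supply below P*: (1/2)(57.1667)(60.6667 - 3.5) = (1/2)(57.1667)(57.1667) = 1634.0139.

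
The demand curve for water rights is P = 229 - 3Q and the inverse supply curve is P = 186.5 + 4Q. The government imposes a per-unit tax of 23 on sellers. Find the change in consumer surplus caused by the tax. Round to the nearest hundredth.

-43.65

Pre-tax equilibrium: 229 - 3Q = 186.5 + 4Q gives Q* = 6.0714, P* = 210.7857.
A tax on sellers shifts supply up by 23: 229 - 3Q = 186.5 + 4Q + 23, so Q_t = 2.7857. Buyers pay P_b = 220.6429; sellers receive P_s = P_b - 23 = 197.6429.
CS falls from (1/2)(6.0714)(18.2143) = 55.2934 to (1/2)(2.7857)(8.3571) = 11.6403, a change of -43.6531.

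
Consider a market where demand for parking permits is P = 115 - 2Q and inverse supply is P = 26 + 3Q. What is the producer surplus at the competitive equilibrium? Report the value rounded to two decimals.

475.26

Setting demand equal to supply, 89 = 5Q, so Q* = 17.8 and P* = 79.4.
Producer surplus is the triangle above supply below P*: (1/2)(17.8)(79.4 - 26) = (1/2)(17.8)(53.4) = 475.26.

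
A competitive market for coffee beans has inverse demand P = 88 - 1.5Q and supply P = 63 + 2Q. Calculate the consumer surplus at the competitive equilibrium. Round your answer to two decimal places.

Equilibrium: 88 - 1.5Q = 63 + 2Q, so Q* = 7.1429 and P* = 77.2857.
Consumer surplus is the triangle under demand above P*: (1/2)(7.1429)(88 - 77.2857) = (1/2)(7.1429)(10.7143) = 38.2653.

38.27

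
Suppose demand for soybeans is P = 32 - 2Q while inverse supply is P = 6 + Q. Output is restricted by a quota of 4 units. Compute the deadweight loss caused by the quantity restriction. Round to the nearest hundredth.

Unrestricted equilibrium: Q* = (32 - 6)/(2 + 1) = 8.6667.
At Q = 4 the demand price is 32 - 2(4) = 24 and the supply price is 6 + (4) = 10.
DWL = (1/2)(gap between curves at 4) x (Q* - 4) = (1/2)(14)(4.6667) = 32.6667.

32.67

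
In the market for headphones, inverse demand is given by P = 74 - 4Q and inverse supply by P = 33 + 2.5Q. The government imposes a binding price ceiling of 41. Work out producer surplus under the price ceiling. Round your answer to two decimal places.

Without the control, 74 - 4Q = 33 + 2.5Q so Q* = 6.3077 and P* = 48.7692.
At the ceiling price 41, quantity supplied is (41 - 33)/2.5 = 3.2; supply is the short side, so Q = 3.2 trades at P = 41.
PS is the triangle above supply below 41: (1/2)(3.2)(41 - 33) = 12.8.

12.80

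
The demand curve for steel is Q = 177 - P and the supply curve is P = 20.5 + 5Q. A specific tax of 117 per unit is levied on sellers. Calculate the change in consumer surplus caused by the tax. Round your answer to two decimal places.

-318.50

Rewriting demand in inverse form: P = 177 - Q.
Without the tax, 177 - Q = 20.5 + 5Q so Q* = 26.0833 and P* = 150.9167.
A tax on sellers shifts supply up by 117: 177 - Q = 20.5 + 5Q + 117, so Q_t = 6.5833. Buyers pay P_b = 170.4167; sellers receive P_s = P_b - 117 = 53.4167.
CS falls from (1/2)(26.0833)(26.0833) = 340.1701 to (1/2)(6.5833)(6.5833) = 21.6701, a change of -318.5.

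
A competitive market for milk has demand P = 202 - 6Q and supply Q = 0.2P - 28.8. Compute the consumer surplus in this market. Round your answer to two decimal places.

83.40

Rewriting supply in inverse form: P = 144 + 5Q.
Setting demand equal to supply, 58 = 11Q, so Q* = 5.2727 and P* = 170.3636.
Consumer surplus is the triangle under demand above P*: (1/2)(5.2727)(202 - 170.3636) = (1/2)(5.2727)(31.6364) = 83.405.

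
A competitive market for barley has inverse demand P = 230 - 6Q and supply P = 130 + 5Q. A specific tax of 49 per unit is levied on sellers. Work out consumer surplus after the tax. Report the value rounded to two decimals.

64.49

Pre-tax equilibrium: 230 - 6Q = 130 + 5Q gives Q* = 9.0909, P* = 175.4545.
With the tax, sellers need 49 more per unit: 230 - 6Q = 130 + 5Q + 49, so Q_t = 4.6364. Buyers pay P_b = 202.1818; sellers receive P_s = P_b - 49 = 153.1818.
Consumer surplus is the triangle under demand above P_b: (1/2)(4.6364)(230 - 202.1818) = 64.4876.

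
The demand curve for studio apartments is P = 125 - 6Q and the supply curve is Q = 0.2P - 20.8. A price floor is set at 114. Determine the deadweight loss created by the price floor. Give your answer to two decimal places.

Rewriting supply in inverse form: P = 104 + 5Q.
Free-market equilibrium: 125 - 6Q = 104 + 5Q gives Q* = 1.9091, P* = 113.5455.
At P = 114, buyers demand (125 - 114)/6 = 1.8333 while sellers would supply more, so the quantity traded is 1.8333 at price 114.
The lost-trades triangle has base Q* - 1.8333 = 0.0758 and height equal to the gap between the curves at Q = 1.8333, which is 114 - 113.1667 = 0.8333. DWL = (1/2)(0.0758)(0.8333) = 0.0316.

0.03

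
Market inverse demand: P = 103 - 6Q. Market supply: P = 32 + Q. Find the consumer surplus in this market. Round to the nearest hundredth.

308.63

Setting demand equal to supply, 71 = 7Q, so Q* = 10.1429 and P* = 42.1429.
CS is the area between the demand curve and P* from 0 to Q*: (1/2)(10.1429)(60.8571) = 308.6327.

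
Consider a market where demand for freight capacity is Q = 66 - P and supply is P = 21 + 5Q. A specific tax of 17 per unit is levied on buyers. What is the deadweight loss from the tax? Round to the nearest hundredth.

Rewriting demand in inverse form: P = 66 - Q.
Pre-tax equilibrium: 66 - Q = 21 + 5Q gives Q* = 7.5, P* = 58.5.
A tax on buyers shifts demand down by 17: (66 - 17) - Q = 21 + 5Q, so Q_t = 4.6667. Buyers pay P_b = 61.3333; sellers receive P_s = P_b - 17 = 44.3333.
The welfare triangle lost has base Q* - Q_t = 2.8333 and height t = 17, so DWL = (1/2)(2.8333)(17) = 24.0833.

24.08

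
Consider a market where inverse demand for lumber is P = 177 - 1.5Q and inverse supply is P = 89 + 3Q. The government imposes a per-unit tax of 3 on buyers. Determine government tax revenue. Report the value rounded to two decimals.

56.67

Pre-tax equilibrium: 177 - 1.5Q = 89 + 3Q gives Q* = 19.5556, P* = 147.6667.
With the tax, buyers' net willingness to pay falls by 3: (177 - 3) - 1.5Q = 89 + 3Q, so Q_t = 18.8889. Buyers pay P_b = 148.6667; sellers receive P_s = P_b - 3 = 145.6667.
Tax revenue = t x Q_t = 3 x 18.8889 = 56.6667.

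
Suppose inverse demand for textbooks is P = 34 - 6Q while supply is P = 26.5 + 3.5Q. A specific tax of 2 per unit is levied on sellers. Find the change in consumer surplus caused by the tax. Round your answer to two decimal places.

-0.86

Pre-tax equilibrium: 34 - 6Q = 26.5 + 3.5Q gives Q* = 0.7895, P* = 29.2632.
A tax on sellers shifts supply up by 2: 34 - 6Q = 26.5 + 3.5Q + 2, so Q_t = 0.5789. Buyers pay P_b = 30.5263; sellers receive P_s = P_b - 2 = 28.5263.
Consumers lose the trapezoid between P* and P_b out to Q_t plus the triangle from Q_t to Q*: change in CS = 1.0055 - 1.8698 = -0.8643.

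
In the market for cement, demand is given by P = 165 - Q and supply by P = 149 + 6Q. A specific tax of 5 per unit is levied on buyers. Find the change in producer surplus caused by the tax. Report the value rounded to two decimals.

Without the tax, 165 - Q = 149 + 6Q so Q* = 2.2857 and P* = 162.7143.
A tax on buyers shifts demand down by 5: (165 - 5) - Q = 149 + 6Q, so Q_t = 1.5714. Buyers pay P_b = 163.4286; sellers receive P_s = P_b - 5 = 158.4286.
PS falls from (1/2)(2.2857)(13.7143) = 15.6735 to (1/2)(1.5714)(9.4286) = 7.4082, a change of -8.2653.

-8.27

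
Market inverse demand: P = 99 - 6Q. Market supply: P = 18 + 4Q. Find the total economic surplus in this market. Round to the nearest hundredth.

328.05

Equilibrium: 99 - 6Q = 18 + 4Q, so Q* = 8.1 and P* = 50.4.
Total surplus is the full triangle between the curves from 0 to Q*: (1/2)(8.1)(99 - 18) = 328.05.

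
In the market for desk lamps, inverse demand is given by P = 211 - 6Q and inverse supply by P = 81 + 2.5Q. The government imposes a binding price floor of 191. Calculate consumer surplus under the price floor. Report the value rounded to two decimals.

Without the control, 211 - 6Q = 81 + 2.5Q so Q* = 15.2941 and P* = 119.2353.
At the floor price 191, quantity demanded is (211 - 191)/6 = 3.3333; demand is the short side, so Q = 3.3333 trades at P = 191.
CS is the triangle under demand above 191: (1/2)(3.3333)(211 - 191) = 33.3333.

33.33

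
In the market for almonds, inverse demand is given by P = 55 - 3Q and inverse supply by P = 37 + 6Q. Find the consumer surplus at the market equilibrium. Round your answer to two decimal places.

6.00

Setting demand equal to supply, 18 = 9Q, so Q* = 2 and P* = 49.
The demand choke price is 55, so CS = (1/2)(Q*)(55 - P*) = (1/2)(2)(6) = 6.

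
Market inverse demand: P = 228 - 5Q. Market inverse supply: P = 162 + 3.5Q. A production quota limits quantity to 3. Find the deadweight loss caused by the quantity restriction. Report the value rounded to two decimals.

96.49

Without the quota, 228 - 5Q = 162 + 3.5Q gives Q* = 7.7647.
At Q = 3 the demand price is 228 - 5(3) = 213 and the supply price is 162 + 3.5(3) = 172.5.
Deadweight loss is the triangle between the curves from 3 to 7.7647: (1/2)(213 - 172.5)(7.7647 - 3) = 96.4853.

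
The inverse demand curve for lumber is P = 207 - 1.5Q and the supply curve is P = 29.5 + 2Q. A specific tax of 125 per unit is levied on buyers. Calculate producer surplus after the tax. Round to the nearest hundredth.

225.00

Pre-tax equilibrium: 207 - 1.5Q = 29.5 + 2Q gives Q* = 50.7143, P* = 130.9286.
With the tax, buyers' net willingness to pay falls by 125: (207 - 125) - 1.5Q = 29.5 + 2Q, so Q_t = 15. Buyers pay P_b = 184.5; sellers receive P_s = P_b - 125 = 59.5.
PS = (1/2)(Q_t)(P_s - 29.5) = (1/2)(15)(30) = 225.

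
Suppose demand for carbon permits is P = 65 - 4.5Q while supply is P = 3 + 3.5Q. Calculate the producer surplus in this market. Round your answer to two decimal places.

Setting demand equal to supply, 62 = 8Q, so Q* = 7.75 and P* = 30.125.
PS is the area between P* and the supply curve from 0 to Q*: (1/2)(7.75)(27.125) = 105.1094.

105.11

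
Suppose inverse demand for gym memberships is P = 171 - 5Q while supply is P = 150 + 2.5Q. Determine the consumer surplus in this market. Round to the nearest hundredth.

19.60

Equilibrium: 171 - 5Q = 150 + 2.5Q, so Q* = 2.8 and P* = 157.
The demand choke price is 171, so CS = (1/2)(Q*)(171 - P*) = (1/2)(2.8)(14) = 19.6.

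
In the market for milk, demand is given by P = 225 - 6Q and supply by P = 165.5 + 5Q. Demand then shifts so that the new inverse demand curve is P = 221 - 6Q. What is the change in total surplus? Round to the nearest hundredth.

Initial equilibrium: Q_0 = 5.4091, P_0 = 192.5455; CS_0 = (1/2)(5.4091)(32.4545) = 87.7748, PS_0 = (1/2)(5.4091)(27.0455) = 73.1457.
New equilibrium: 221 - 6Q = 165.5 + 5Q gives Q_1 = 5.0455, P_1 = 190.7273; CS_1 = 76.3698, PS_1 = 63.6415.
Change in total surplus = (76.3698 + 63.6415) - (87.7748 + 73.1457) = -20.9091.

-20.91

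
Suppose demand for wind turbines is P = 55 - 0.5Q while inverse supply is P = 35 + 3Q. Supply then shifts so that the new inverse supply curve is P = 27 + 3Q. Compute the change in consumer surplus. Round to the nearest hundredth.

7.84

Initial equilibrium: Q_0 = 5.7143, P_0 = 52.1429; CS_0 = (1/2)(5.7143)(2.8571) = 8.1633, PS_0 = (1/2)(5.7143)(17.1429) = 48.9796.
New equilibrium: 55 - 0.5Q = 27 + 3Q gives Q_1 = 8, P_1 = 51; CS_1 = 16, PS_1 = 96.
Change in consumer surplus = 16 - 8.1633 = 7.8367.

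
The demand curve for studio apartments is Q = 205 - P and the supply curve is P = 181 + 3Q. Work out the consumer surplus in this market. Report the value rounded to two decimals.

18.00

Rewriting demand in inverse form: P = 205 - Q.
Set 205 - Q = 181 + 3Q, which gives 24 = 4Q, so Q* = 6 and P* = 205 - (6) = 199.
Consumer surplus is the triangle under demand above P*: (1/2)(6)(205 - 199) = (1/2)(6)(6) = 18.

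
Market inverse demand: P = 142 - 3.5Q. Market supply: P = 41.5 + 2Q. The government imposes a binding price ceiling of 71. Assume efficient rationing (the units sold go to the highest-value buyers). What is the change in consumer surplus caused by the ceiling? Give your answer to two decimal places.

82.20

Free-market equilibrium: 142 - 3.5Q = 41.5 + 2Q gives Q* = 18.2727, P* = 78.0455.
At the ceiling price 71, quantity supplied is (71 - 41.5)/2 = 14.75; supply is the short side, so Q = 14.75 trades at P = 71.
CS goes from (1/2)(18.2727)(63.9545) = 584.312 to 666.5156 (computed as (142 - 71)(14.75) - (1/2)(3.5)(14.75)^2), a change of 82.2036.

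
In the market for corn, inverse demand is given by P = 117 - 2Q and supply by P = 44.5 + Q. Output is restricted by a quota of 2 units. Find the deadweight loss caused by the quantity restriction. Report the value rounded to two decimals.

Without the quota, 117 - 2Q = 44.5 + Q gives Q* = 24.1667.
At Q = 2 the demand price is 117 - 2(2) = 113 and the supply price is 44.5 + (2) = 46.5.
Deadweight loss is the triangle between the curves from 2 to 24.1667: (1/2)(113 - 46.5)(24.1667 - 2) = 737.0417.

737.04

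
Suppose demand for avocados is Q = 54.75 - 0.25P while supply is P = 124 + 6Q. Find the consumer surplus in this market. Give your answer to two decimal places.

180.50

Rewriting demand in inverse form: P = 219 - 4Q.
Setting demand equal to supply, 95 = 10Q, so Q* = 9.5 and P* = 181.
The demand choke price is 219, so CS = (1/2)(Q*)(219 - P*) = (1/2)(9.5)(38) = 180.5.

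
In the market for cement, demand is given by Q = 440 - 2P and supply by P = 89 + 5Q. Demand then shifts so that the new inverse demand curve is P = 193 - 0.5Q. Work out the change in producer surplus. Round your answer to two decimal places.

Rewriting demand in inverse form: P = 220 - 0.5Q.
Initial equilibrium: Q_0 = 23.8182, P_0 = 208.0909; CS_0 = (1/2)(23.8182)(11.9091) = 141.8264, PS_0 = (1/2)(23.8182)(119.0909) = 1418.2645.
New equilibrium: 193 - 0.5Q = 89 + 5Q gives Q_1 = 18.9091, P_1 = 183.5455; CS_1 = 89.3884, PS_1 = 893.8843.
Change in producer surplus = 893.8843 - 1418.2645 = -524.3802.

-524.38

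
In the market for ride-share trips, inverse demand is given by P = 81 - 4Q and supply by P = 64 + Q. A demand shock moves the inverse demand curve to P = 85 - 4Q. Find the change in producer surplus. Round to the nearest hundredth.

Initial equilibrium: Q_0 = 3.4, P_0 = 67.4; CS_0 = (1/2)(3.4)(13.6) = 23.12, PS_0 = (1/2)(3.4)(3.4) = 5.78.
New equilibrium: 85 - 4Q = 64 + Q gives Q_1 = 4.2, P_1 = 68.2; CS_1 = 35.28, PS_1 = 8.82.
Change in producer surplus = 8.82 - 5.78 = 3.04.

3.04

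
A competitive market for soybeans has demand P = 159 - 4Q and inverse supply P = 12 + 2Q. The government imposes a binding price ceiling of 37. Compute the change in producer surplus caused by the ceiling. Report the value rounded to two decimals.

Free-market equilibrium: 159 - 4Q = 12 + 2Q gives Q* = 24.5, P* = 61.
At P = 37, sellers supply (37 - 12)/2 = 12.5 while buyers want more, so the quantity traded is 12.5 at price 37.
PS goes from (1/2)(24.5)(49) = 600.25 to 156.25 (computed as (37 - 12)(12.5) - (1/2)(2)(12.5)^2), a change of -444.

-444.00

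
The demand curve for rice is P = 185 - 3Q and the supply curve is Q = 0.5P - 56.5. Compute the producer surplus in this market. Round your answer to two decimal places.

Rewriting supply in inverse form: P = 113 + 2Q.
Equilibrium: 185 - 3Q = 113 + 2Q, so Q* = 14.4 and P* = 141.8.
Producer surplus is the triangle above supply below P*: (1/2)(14.4)(141.8 - 113) = (1/2)(14.4)(28.8) = 207.36.

207.36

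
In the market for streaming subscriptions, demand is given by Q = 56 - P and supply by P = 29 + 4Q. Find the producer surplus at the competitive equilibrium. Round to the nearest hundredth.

58.32

Rewriting demand in inverse form: P = 56 - Q.
Set 56 - Q = 29 + 4Q, which gives 27 = 5Q, so Q* = 5.4 and P* = 56 - (5.4) = 50.6.
Producer surplus is the triangle above supply below P*: (1/2)(5.4)(50.6 - 29) = (1/2)(5.4)(21.6) = 58.32.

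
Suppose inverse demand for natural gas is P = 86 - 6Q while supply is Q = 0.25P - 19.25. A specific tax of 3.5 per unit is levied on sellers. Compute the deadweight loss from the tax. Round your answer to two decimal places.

0.61

Rewriting supply in inverse form: P = 77 + 4Q.
Pre-tax equilibrium: 86 - 6Q = 77 + 4Q gives Q* = 0.9, P* = 80.6.
A tax on sellers shifts supply up by 3.5: 86 - 6Q = 77 + 4Q + 3.5, so Q_t = 0.55. Buyers pay P_b = 82.7; sellers receive P_s = P_b - 3.5 = 79.2.
Deadweight loss is the triangle between the curves from Q_t to Q*: (1/2)(0.9 - 0.55)(3.5) = 0.6125.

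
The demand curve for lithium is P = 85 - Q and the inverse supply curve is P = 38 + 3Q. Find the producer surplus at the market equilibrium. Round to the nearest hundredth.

207.09

Equilibrium: 85 - Q = 38 + 3Q, so Q* = 11.75 and P* = 73.25.
The supply curve's price intercept is 38, so PS = (1/2)(Q*)(P* - 38) = (1/2)(11.75)(35.25) = 207.0938.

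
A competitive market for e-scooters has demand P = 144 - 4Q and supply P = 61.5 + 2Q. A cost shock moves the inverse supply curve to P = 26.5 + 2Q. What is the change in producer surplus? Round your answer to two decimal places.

Initial equilibrium: Q_0 = 13.75, P_0 = 89; CS_0 = (1/2)(13.75)(55) = 378.125, PS_0 = (1/2)(13.75)(27.5) = 189.0625.
New equilibrium: 144 - 4Q = 26.5 + 2Q gives Q_1 = 19.5833, P_1 = 65.6667; CS_1 = 767.0139, PS_1 = 383.5069.
Change in producer surplus = 383.5069 - 189.0625 = 194.4444.

194.44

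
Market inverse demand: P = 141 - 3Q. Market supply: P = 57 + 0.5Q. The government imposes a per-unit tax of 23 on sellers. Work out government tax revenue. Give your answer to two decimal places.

Without the tax, 141 - 3Q = 57 + 0.5Q so Q* = 24 and P* = 69.
A tax on sellers shifts supply up by 23: 141 - 3Q = 57 + 0.5Q + 23, so Q_t = 17.4286. Buyers pay P_b = 88.7143; sellers receive P_s = P_b - 23 = 65.7143.
Tax revenue = t x Q_t = 23 x 17.4286 = 400.8571.

400.86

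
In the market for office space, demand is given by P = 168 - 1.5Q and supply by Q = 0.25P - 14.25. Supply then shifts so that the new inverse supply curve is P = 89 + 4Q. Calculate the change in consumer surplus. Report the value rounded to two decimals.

Rewriting supply in inverse form: P = 57 + 4Q.
Initial equilibrium: Q_0 = 20.1818, P_0 = 137.7273; CS_0 = (1/2)(20.1818)(30.2727) = 305.4793, PS_0 = (1/2)(20.1818)(80.7273) = 814.6116.
New equilibrium: 168 - 1.5Q = 89 + 4Q gives Q_1 = 14.3636, P_1 = 146.4545; CS_1 = 154.7355, PS_1 = 412.6281.
Change in consumer surplus = 154.7355 - 305.4793 = -150.7438.

-150.74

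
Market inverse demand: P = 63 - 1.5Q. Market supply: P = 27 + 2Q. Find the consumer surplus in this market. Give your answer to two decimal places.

79.35

Setting demand equal to supply, 36 = 3.5Q, so Q* = 10.2857 and P* = 47.5714.
The demand choke price is 63, so CS = (1/2)(Q*)(63 - P*) = (1/2)(10.2857)(15.4286) = 79.3469.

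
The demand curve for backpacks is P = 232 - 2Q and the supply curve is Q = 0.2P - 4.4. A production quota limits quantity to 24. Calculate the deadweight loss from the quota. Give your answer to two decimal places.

126.00

Rewriting supply in inverse form: P = 22 + 5Q.
Unrestricted equilibrium: Q* = (232 - 22)/(2 + 5) = 30.
At Q = 24 the demand price is 232 - 2(24) = 184 and the supply price is 22 + 5(24) = 142.
Deadweight loss is the triangle between the curves from 24 to 30: (1/2)(184 - 142)(30 - 24) = 126.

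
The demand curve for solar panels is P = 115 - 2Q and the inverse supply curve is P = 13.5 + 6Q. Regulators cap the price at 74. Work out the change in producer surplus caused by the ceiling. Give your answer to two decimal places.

-177.90

Without the control, 115 - 2Q = 13.5 + 6Q so Q* = 12.6875 and P* = 89.625.
At the ceiling price 74, quantity supplied is (74 - 13.5)/6 = 10.0833; supply is the short side, so Q = 10.0833 trades at P = 74.
PS goes from (1/2)(12.6875)(76.125) = 482.918 to 305.0208 (computed as (74 - 13.5)(10.0833) - (1/2)(6)(10.0833)^2), a change of -177.8971.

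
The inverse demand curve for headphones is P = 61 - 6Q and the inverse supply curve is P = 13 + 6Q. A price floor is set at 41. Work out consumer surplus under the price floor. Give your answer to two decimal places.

Free-market equilibrium: 61 - 6Q = 13 + 6Q gives Q* = 4, P* = 37.
At P = 41, buyers demand (61 - 41)/6 = 3.3333 while sellers would supply more, so the quantity traded is 3.3333 at price 41.
CS is the triangle under demand above 41: (1/2)(3.3333)(61 - 41) = 33.3333.

33.33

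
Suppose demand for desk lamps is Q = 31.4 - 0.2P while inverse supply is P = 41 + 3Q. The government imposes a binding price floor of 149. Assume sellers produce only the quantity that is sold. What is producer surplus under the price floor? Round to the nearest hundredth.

Rewriting demand in inverse form: P = 157 - 5Q.
Without the control, 157 - 5Q = 41 + 3Q so Q* = 14.5 and P* = 84.5.
At the floor price 149, quantity demanded is (157 - 149)/5 = 1.6; demand is the short side, so Q = 1.6 trades at P = 149.
The supply price at Q = 1.6 is 45.8. PS is the trapezoid between 149 and supply over [0, 1.6]: (1/2)[(149 - 41) + (149 - 45.8)](1.6) = 168.96.

168.96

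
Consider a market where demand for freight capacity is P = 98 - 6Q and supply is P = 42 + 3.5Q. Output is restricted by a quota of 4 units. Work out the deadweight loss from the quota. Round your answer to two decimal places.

17.05

Unrestricted equilibrium: Q* = (98 - 42)/(6 + 3.5) = 5.8947.
At Q = 4 the demand price is 98 - 6(4) = 74 and the supply price is 42 + 3.5(4) = 56.
Deadweight loss is the triangle between the curves from 4 to 5.8947: (1/2)(74 - 56)(5.8947 - 4) = 17.0526.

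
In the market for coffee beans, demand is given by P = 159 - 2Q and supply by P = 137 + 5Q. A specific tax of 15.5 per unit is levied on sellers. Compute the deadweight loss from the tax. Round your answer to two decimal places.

17.16

Pre-tax equilibrium: 159 - 2Q = 137 + 5Q gives Q* = 3.1429, P* = 152.7143.
With the tax, sellers need 15.5 more per unit: 159 - 2Q = 137 + 5Q + 15.5, so Q_t = 0.9286. Buyers pay P_b = 157.1429; sellers receive P_s = P_b - 15.5 = 141.6429.
The welfare triangle lost has base Q* - Q_t = 2.2143 and height t = 15.5, so DWL = (1/2)(2.2143)(15.5) = 17.1607.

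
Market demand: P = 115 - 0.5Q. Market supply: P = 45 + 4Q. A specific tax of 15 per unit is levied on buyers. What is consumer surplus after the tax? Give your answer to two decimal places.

Pre-tax equilibrium: 115 - 0.5Q = 45 + 4Q gives Q* = 15.5556, P* = 107.2222.
A tax on buyers shifts demand down by 15: (115 - 15) - 0.5Q = 45 + 4Q, so Q_t = 12.2222. Buyers pay P_b = 108.8889; sellers receive P_s = P_b - 15 = 93.8889.
CS = (1/2)(Q_t)(115 - P_b) = (1/2)(12.2222)(6.1111) = 37.3457.

37.35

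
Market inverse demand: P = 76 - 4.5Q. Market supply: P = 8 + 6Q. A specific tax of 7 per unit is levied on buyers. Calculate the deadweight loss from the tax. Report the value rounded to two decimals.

2.33

Without the tax, 76 - 4.5Q = 8 + 6Q so Q* = 6.4762 and P* = 46.8571.
With the tax, buyers' net willingness to pay falls by 7: (76 - 7) - 4.5Q = 8 + 6Q, so Q_t = 5.8095. Buyers pay P_b = 49.8571; sellers receive P_s = P_b - 7 = 42.8571.
Deadweight loss is the triangle between the curves from Q_t to Q*: (1/2)(6.4762 - 5.8095)(7) = 2.3333.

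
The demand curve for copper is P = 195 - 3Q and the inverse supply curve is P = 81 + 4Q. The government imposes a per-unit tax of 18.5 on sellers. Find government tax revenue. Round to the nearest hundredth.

252.39

Pre-tax equilibrium: 195 - 3Q = 81 + 4Q gives Q* = 16.2857, P* = 146.1429.
With the tax, sellers need 18.5 more per unit: 195 - 3Q = 81 + 4Q + 18.5, so Q_t = 13.6429. Buyers pay P_b = 154.0714; sellers receive P_s = P_b - 18.5 = 135.5714.
Tax revenue = t x Q_t = 18.5 x 13.6429 = 252.3929.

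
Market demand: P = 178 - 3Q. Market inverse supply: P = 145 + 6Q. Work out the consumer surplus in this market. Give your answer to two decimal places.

20.17

Equilibrium: 178 - 3Q = 145 + 6Q, so Q* = 3.6667 and P* = 167.
CS is the area between the demand curve and P* from 0 to Q*: (1/2)(3.6667)(11) = 20.1667.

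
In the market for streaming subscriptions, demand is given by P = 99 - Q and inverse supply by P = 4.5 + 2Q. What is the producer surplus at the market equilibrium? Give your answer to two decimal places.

992.25

Setting demand equal to supply, 94.5 = 3Q, so Q* = 31.5 and P* = 67.5.
The supply curve's price intercept is 4.5, so PS = (1/2)(Q*)(P* - 4.5) = (1/2)(31.5)(63) = 992.25.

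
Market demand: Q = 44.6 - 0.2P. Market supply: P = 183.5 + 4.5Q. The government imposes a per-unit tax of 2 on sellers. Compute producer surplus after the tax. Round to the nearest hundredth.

35.06

Rewriting demand in inverse form: P = 223 - 5Q.
Pre-tax equilibrium: 223 - 5Q = 183.5 + 4.5Q gives Q* = 4.1579, P* = 202.2105.
A tax on sellers shifts supply up by 2: 223 - 5Q = 183.5 + 4.5Q + 2, so Q_t = 3.9474. Buyers pay P_b = 203.2632; sellers receive P_s = P_b - 2 = 201.2632.
Producer surplus is the triangle above supply below P_s: (1/2)(3.9474)(201.2632 - 183.5) = 35.0589.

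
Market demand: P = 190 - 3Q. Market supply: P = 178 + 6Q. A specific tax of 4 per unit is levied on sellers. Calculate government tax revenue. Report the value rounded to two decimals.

Pre-tax equilibrium: 190 - 3Q = 178 + 6Q gives Q* = 1.3333, P* = 186.
A tax on sellers shifts supply up by 4: 190 - 3Q = 178 + 6Q + 4, so Q_t = 0.8889. Buyers pay P_b = 187.3333; sellers receive P_s = P_b - 4 = 183.3333.
Tax revenue = t x Q_t = 4 x 0.8889 = 3.5556.

3.56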